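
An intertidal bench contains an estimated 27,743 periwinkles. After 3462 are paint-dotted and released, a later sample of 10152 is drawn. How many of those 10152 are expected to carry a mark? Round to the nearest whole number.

The marked fraction of the population is 3462/27743, so in a sample of 10152 expect C·(M/N) marked.
E[R] = 3462 × 10152 / 27743 = 35146224 / 27743 ≈ 1266.9 → 1267

expected recaptures ≈ 1267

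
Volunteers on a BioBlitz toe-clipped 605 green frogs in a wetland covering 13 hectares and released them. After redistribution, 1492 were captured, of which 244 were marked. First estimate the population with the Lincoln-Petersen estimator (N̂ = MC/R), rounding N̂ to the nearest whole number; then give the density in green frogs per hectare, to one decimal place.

N̂ = 605·1492/244 = 902660/244 ≈ 3699.4 → 3699
Density = N̂ / area = 3699 / 13 ≈ 284.54 → 284.5 per hectare

density ≈ 284.5 green frogs per hectare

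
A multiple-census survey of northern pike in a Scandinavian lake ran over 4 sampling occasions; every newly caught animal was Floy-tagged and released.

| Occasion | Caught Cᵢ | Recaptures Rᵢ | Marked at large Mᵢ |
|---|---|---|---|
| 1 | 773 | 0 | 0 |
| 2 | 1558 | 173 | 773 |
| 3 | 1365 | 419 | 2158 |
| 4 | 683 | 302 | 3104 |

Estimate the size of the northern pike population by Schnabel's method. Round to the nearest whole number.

Σ MᵢCᵢ = 0·773 + 773·1558 + 2158·1365 + 3104·683 = 0 + 1204334 + 2945670 + 2120032 = 6270036
Σ Rᵢ = 0 + 173 + 419 + 302 = 894
N̂ = 6270036 / 894 ≈ 7013.46 → 7013

N ≈ 7013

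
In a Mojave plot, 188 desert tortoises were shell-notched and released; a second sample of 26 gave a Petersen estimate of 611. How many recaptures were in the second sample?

R = 8

From N = M·C/R: R = M·C / N = 188·26 / 611 = 4888 / 611 = 8.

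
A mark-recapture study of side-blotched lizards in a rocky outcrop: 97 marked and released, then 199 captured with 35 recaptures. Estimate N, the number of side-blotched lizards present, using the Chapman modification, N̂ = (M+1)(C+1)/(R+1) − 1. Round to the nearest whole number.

N ≈ 543

N̂ = (97+1)(199+1)/(35+1) − 1 = 98·200/36 − 1
= 19600/36 − 1 ≈ 544.4 − 1 ≈ 543.4 → 543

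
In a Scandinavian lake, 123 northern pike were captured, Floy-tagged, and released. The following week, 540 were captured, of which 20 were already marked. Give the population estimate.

N = 3321

N = (123 × 540) / 20 = 66420 / 20 = 3321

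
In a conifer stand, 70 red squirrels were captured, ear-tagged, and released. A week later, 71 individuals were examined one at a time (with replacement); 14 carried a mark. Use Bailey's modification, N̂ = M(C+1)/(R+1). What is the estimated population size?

N = 336

N̂ = 70·(71+1)/(14+1) = 70·72/15 = 5040/15 = 336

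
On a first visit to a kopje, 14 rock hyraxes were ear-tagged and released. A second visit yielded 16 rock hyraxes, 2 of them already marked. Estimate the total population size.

N = (14 × 16) / 2 = 224 / 2 = 112

N = 112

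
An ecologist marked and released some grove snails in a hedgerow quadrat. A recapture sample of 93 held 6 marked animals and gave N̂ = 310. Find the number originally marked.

From N = M·C/R: M = N·R / C = 310·6 / 93 = 1860 / 93 = 20.

M = 20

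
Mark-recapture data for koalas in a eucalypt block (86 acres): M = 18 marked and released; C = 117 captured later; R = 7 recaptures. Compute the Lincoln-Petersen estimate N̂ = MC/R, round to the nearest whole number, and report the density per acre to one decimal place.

N̂ = 18·117/7 = 2106/7 ≈ 300.9 → 301
Density = N̂ / area = 301 / 86 ≈ 3.50 → 3.5 per acre

density ≈ 3.5 koalas per acre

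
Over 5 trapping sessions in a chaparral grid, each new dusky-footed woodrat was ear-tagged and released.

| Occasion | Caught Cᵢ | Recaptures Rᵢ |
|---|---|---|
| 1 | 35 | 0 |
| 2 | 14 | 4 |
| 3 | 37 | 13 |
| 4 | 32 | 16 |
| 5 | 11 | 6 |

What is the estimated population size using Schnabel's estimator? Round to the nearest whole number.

Marked at large before each occasion: Mᵢ = Σⱼ<ᵢ (Cⱼ − Rⱼ) → M1=0, M2=35, M3=45, M4=69, M5=85
Σ MᵢCᵢ = 0·35 + 35·14 + 45·37 + 69·32 + 85·11 = 0 + 490 + 1665 + 2208 + 935 = 5298
Σ Rᵢ = 0 + 4 + 13 + 16 + 6 = 39
N̂ = 5298 / 39 ≈ 135.8 → 136

N ≈ 136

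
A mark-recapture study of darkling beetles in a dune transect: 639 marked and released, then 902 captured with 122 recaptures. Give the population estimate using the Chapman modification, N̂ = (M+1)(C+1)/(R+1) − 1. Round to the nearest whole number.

N ≈ 4698

N̂ = (639+1)(902+1)/(122+1) − 1 = 640·903/123 − 1
= 577920/123 − 1 ≈ 4698.5 − 1 ≈ 4697.5 → 4698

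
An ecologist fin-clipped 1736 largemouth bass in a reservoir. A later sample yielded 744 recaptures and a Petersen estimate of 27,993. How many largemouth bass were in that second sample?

C = 11997

From N = M·C/R: C = N·R / M = 27993·744 / 1736 = 20826792 / 1736 = 11997.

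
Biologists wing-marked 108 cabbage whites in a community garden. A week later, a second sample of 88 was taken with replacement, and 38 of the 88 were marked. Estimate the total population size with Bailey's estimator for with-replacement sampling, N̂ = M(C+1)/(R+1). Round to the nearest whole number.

N̂ = 108·(88+1)/(38+1) = 108·89/39 = 9612/39 ≈ 246.46 → 246

N ≈ 246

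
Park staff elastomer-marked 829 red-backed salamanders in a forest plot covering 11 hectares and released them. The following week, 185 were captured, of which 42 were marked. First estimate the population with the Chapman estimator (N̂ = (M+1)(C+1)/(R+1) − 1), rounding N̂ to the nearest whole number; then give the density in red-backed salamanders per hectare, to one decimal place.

N̂ = 830·186/43 − 1 = 154380/43 − 1 ≈ 3589.2 → 3589
Density = N̂ / area = 3589 / 11 ≈ 326.27 → 326.3 per hectare

density ≈ 326.3 red-backed salamanders per hectare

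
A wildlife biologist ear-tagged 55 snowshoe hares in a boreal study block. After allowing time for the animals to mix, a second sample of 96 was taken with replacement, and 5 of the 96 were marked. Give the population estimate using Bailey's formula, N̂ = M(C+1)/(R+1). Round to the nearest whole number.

N̂ = 55·(96+1)/(5+1) = 55·97/6 = 5335/6 ≈ 889.2 → 889

N ≈ 889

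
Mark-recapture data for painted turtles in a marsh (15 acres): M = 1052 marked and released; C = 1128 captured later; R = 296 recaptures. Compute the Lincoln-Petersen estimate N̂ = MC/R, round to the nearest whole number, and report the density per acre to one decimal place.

density ≈ 267.3 painted turtles per acre

N̂ = 1052·1128/296 = 1186656/296 ≈ 4009.0 → 4009
Density = N̂ / area = 4009 / 15 ≈ 267.27 → 267.3 per acre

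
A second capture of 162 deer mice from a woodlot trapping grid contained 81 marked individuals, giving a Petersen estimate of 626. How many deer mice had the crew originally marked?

M = 313

From N = M·C/R: M = N·R / C = 626·81 / 162 = 50706 / 162 = 313.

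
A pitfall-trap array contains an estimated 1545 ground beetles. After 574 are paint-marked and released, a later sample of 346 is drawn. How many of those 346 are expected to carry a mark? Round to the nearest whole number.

expected recaptures ≈ 129

The marked fraction of the population is 574/1545, so in a sample of 346 expect C·(M/N) marked.
E[R] = 574 × 346 / 1545 = 198604 / 1545 ≈ 128.5 → 129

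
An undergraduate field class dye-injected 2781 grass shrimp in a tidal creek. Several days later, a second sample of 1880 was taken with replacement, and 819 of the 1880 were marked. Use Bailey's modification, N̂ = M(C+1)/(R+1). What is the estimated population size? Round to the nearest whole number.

N ≈ 6379

N̂ = 2781·(1880+1)/(819+1) = 2781·1881/820 = 5231061/820 ≈ 6379.3 → 6379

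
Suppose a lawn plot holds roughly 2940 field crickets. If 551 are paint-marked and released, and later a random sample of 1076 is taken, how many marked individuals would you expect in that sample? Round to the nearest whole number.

The marked fraction of the population is 551/2940, so in a sample of 1076 expect C·(M/N) marked.
E[R] = 551 × 1076 / 2940 = 592876 / 2940 ≈ 201.7 → 202

expected recaptures ≈ 202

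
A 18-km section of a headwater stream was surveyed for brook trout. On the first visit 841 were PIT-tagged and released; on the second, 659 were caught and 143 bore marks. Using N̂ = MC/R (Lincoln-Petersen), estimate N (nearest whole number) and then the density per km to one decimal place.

density ≈ 215.3 brook trout per km

N̂ = 841·659/143 = 554219/143 ≈ 3875.7 → 3876
Density = N̂ / area = 3876 / 18 ≈ 215.33 → 215.3 per km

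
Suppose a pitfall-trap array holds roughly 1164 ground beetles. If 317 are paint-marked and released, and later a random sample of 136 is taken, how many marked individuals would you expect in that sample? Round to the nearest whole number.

The marked fraction of the population is 317/1164, so in a sample of 136 expect C·(M/N) marked.
E[R] = 317 × 136 / 1164 = 43112 / 1164 ≈ 37.0 → 37

expected recaptures ≈ 37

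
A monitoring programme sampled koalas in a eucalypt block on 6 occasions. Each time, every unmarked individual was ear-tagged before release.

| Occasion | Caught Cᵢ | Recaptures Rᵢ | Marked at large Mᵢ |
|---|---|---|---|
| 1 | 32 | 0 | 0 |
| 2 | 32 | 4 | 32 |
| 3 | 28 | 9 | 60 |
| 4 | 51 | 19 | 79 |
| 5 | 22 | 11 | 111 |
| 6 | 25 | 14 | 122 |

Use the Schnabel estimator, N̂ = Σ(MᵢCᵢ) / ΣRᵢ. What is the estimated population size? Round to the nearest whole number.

N ≈ 214

Σ MᵢCᵢ = 0·32 + 32·32 + 60·28 + 79·51 + 111·22 + 122·25 = 0 + 1024 + 1680 + 4029 + 2442 + 3050 = 12225
Σ Rᵢ = 0 + 4 + 9 + 19 + 11 + 14 = 57
N̂ = 12225 / 57 ≈ 214.47 → 214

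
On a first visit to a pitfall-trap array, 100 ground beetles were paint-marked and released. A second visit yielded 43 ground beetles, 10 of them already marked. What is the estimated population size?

N = 430

Lincoln-Petersen assumes M/N = R/C, so N = M·C / R.
N = (100 × 43) / 10 = 4300 / 10 = 430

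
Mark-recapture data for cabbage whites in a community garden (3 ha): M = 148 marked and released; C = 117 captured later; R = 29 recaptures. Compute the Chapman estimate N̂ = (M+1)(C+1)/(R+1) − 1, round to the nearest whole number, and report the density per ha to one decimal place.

N̂ = 149·118/30 − 1 = 17582/30 − 1 ≈ 585.1 → 585
Density = N̂ / area = 585 / 3 = 195.0 per ha

density ≈ 195.0 cabbage whites per ha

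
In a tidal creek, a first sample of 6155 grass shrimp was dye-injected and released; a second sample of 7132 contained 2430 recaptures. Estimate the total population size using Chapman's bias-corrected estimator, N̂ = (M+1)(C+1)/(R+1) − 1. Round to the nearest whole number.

N ≈ 18,062

N̂ = (6155+1)(7132+1)/(2430+1) − 1 = 6156·7133/2431 − 1
= 43910748/2431 − 1 ≈ 18062.8 − 1 ≈ 18061.8 → 18062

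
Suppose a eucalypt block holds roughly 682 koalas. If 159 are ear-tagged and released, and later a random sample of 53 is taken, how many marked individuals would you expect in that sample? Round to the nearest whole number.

expected recaptures ≈ 12

The marked fraction of the population is 159/682, so in a sample of 53 expect C·(M/N) marked.
E[R] = 159 × 53 / 682 = 8427 / 682 ≈ 12.4 → 12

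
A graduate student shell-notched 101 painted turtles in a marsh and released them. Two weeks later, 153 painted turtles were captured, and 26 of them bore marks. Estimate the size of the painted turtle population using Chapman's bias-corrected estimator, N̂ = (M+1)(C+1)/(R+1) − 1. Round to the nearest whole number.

N ≈ 581

N̂ = (101+1)(153+1)/(26+1) − 1 = 102·154/27 − 1
= 15708/27 − 1 ≈ 581.8 − 1 ≈ 580.8 → 581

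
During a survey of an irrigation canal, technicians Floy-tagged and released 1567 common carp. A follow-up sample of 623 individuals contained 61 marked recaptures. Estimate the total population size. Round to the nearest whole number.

Lincoln-Petersen assumes M/N = R/C, so N = M·C / R.
N = (1567 × 623) / 61 = 976241 / 61 ≈ 16004.0 → 16004

N ≈ 16,004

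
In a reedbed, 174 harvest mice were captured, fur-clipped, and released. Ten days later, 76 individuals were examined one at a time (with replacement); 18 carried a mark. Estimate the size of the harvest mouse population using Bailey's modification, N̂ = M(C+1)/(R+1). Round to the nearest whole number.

N̂ = 174·(76+1)/(18+1) = 174·77/19 = 13398/19 ≈ 705.2 → 705

N ≈ 705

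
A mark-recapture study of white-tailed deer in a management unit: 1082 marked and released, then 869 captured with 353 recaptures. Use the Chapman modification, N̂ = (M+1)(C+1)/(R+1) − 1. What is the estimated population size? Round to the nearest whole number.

N ≈ 2661

N̂ = (1082+1)(869+1)/(353+1) − 1 = 1083·870/354 − 1
= 942210/354 − 1 ≈ 2661.6 − 1 ≈ 2660.6 → 2661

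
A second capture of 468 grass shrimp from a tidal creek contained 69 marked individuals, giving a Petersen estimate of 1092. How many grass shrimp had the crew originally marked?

From N = M·C/R: M = N·R / C = 1092·69 / 468 = 75348 / 468 = 161.

M = 161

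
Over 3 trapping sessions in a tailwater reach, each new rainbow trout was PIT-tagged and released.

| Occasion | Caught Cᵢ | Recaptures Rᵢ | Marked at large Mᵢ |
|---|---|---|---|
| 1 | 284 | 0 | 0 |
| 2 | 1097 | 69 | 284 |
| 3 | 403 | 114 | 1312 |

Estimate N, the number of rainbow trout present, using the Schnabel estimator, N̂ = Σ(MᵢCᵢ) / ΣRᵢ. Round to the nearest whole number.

Σ MᵢCᵢ = 0·284 + 284·1097 + 1312·403 = 0 + 311548 + 528736 = 840284
Σ Rᵢ = 0 + 69 + 114 = 183
N̂ = 840284 / 183 ≈ 4591.7 → 4592

N ≈ 4592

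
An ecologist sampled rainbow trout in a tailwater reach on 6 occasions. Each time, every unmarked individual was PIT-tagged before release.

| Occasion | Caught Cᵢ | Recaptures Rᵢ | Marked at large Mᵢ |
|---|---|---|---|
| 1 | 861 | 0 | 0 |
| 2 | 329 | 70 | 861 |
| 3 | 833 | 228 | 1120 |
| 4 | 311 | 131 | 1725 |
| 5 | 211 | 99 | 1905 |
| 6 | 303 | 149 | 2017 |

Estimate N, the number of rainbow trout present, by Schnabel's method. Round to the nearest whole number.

N ≈ 4085

Σ MᵢCᵢ = 0·861 + 861·329 + 1120·833 + 1725·311 + 1905·211 + 2017·303 = 0 + 283269 + 932960 + 536475 + 401955 + 611151 = 2765810
Σ Rᵢ = 0 + 70 + 228 + 131 + 99 + 149 = 677
N̂ = 2765810 / 677 ≈ 4085.4 → 4085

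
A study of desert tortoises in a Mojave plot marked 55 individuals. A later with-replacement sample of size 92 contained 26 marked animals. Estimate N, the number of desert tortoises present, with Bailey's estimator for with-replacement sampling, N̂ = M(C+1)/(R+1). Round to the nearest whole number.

N̂ = 55·(92+1)/(26+1) = 55·93/27 = 5115/27 ≈ 189.4 → 189

N ≈ 189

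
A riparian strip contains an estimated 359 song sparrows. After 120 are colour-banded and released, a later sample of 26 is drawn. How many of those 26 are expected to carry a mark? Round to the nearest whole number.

The marked fraction of the population is 120/359, so in a sample of 26 expect C·(M/N) marked.
E[R] = 120 × 26 / 359 = 3120 / 359 ≈ 8.7 → 9

expected recaptures ≈ 9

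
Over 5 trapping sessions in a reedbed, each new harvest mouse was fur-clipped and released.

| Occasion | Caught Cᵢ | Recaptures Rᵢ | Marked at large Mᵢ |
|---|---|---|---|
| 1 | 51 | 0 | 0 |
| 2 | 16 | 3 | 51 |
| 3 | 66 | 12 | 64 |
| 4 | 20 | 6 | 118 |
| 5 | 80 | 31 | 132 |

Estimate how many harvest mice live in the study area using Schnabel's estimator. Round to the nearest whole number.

Σ MᵢCᵢ = 0·51 + 51·16 + 64·66 + 118·20 + 132·80 = 0 + 816 + 4224 + 2360 + 10560 = 17960
Σ Rᵢ = 0 + 3 + 12 + 6 + 31 = 52
N̂ = 17960 / 52 ≈ 345.4 → 345

N ≈ 345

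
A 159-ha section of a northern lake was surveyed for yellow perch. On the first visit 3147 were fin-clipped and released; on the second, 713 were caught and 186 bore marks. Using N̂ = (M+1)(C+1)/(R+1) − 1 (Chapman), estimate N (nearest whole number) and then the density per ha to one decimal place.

N̂ = 3148·714/187 − 1 = 2247672/187 − 1 ≈ 12018.6 → 12019
Density = N̂ / area = 12019 / 159 ≈ 75.59 → 75.6 per ha

density ≈ 75.6 yellow perch per ha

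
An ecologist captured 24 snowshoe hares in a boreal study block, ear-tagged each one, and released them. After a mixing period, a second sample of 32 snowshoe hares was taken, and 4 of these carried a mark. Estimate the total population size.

N = (24 × 32) / 4 = 768 / 4 = 192

N = 192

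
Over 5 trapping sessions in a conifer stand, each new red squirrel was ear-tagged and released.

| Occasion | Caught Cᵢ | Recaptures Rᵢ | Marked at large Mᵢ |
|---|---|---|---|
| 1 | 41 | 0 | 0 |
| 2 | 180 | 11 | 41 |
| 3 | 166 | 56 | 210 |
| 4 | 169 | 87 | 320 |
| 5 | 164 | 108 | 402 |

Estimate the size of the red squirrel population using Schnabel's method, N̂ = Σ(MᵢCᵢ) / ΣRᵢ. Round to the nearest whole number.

Σ MᵢCᵢ = 0·41 + 41·180 + 210·166 + 320·169 + 402·164 = 0 + 7380 + 34860 + 54080 + 65928 = 162248
Σ Rᵢ = 0 + 11 + 56 + 87 + 108 = 262
N̂ = 162248 / 262 ≈ 619.3 → 619

N ≈ 619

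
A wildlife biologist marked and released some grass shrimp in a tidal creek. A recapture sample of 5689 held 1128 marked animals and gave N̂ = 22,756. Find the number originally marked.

From N = M·C/R: M = N·R / C = 22756·1128 / 5689 = 25668768 / 5689 = 4512.

M = 4512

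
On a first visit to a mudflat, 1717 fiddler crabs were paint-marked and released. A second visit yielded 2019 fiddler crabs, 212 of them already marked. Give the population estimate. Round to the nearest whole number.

Lincoln-Petersen assumes M/N = R/C, so N = M·C / R.
N = (1717 × 2019) / 212 = 3466623 / 212 ≈ 16352.0 → 16352

N ≈ 16,352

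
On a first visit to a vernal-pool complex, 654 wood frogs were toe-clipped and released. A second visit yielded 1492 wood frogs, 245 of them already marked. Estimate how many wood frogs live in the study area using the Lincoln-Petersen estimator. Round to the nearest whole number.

N ≈ 3983

Lincoln-Petersen assumes M/N = R/C, so N = M·C / R.
N = (654 × 1492) / 245 = 975768 / 245 ≈ 3982.7 → 3983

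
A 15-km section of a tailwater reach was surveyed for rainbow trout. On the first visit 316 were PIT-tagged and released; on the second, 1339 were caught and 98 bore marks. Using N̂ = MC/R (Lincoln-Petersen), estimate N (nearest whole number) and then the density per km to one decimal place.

density ≈ 287.9 rainbow trout per km

N̂ = 316·1339/98 = 423124/98 ≈ 4317.6 → 4318
Density = N̂ / area = 4318 / 15 ≈ 287.87 → 287.9 per km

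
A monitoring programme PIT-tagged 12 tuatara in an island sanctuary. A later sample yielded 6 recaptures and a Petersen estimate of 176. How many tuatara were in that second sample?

C = 88

From N = M·C/R: C = N·R / M = 176·6 / 12 = 1056 / 12 = 88.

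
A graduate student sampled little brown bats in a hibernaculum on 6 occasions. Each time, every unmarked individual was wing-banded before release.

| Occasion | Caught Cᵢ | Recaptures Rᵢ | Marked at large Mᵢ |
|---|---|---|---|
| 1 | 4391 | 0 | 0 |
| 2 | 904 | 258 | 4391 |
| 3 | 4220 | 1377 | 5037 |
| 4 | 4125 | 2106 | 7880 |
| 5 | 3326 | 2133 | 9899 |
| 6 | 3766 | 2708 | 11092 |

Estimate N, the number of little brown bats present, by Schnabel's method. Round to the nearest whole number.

N ≈ 15,431

Σ MᵢCᵢ = 0·4391 + 4391·904 + 5037·4220 + 7880·4125 + 9899·3326 + 11092·3766 = 0 + 3969464 + 21256140 + 32505000 + 32924074 + 41772472 = 132427150
Σ Rᵢ = 0 + 258 + 1377 + 2106 + 2133 + 2708 = 8582
N̂ = 132427150 / 8582 ≈ 15430.8 → 15431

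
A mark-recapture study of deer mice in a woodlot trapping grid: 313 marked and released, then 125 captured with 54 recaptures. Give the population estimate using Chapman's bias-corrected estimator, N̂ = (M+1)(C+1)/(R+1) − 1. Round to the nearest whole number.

N ≈ 718

N̂ = (313+1)(125+1)/(54+1) − 1 = 314·126/55 − 1
= 39564/55 − 1 ≈ 719.3 − 1 ≈ 718.3 → 718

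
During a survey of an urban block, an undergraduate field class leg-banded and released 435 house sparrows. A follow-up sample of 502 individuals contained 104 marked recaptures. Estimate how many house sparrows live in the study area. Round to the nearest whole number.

If marked individuals mix randomly, R/C ≈ M/N, giving N ≈ M·C/R.
N = (435 × 502) / 104 = 218370 / 104 ≈ 2099.7 → 2100

N ≈ 2100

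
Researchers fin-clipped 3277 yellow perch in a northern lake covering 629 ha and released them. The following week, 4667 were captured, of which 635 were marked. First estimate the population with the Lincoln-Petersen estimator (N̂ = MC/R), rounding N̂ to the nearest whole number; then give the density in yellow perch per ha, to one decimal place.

N̂ = 3277·4667/635 = 15293759/635 ≈ 24084.7 → 24085
Density = N̂ / area = 24085 / 629 ≈ 38.29 → 38.3 per ha

density ≈ 38.3 yellow perch per ha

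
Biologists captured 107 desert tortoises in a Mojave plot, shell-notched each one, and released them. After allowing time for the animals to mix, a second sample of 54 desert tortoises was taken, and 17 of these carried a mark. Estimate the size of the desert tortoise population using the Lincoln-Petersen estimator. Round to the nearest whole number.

N ≈ 340

Lincoln-Petersen assumes M/N = R/C, so N = M·C / R.
N = (107 × 54) / 17 = 5778 / 17 ≈ 339.9 → 340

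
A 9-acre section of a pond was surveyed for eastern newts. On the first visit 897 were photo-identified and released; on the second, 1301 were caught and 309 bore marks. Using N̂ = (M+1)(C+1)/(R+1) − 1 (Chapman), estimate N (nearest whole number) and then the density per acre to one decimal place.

N̂ = 898·1302/310 − 1 = 1169196/310 − 1 ≈ 3770.6 → 3771
Density = N̂ / area = 3771 / 9 = 419.0 per acre

density ≈ 419.0 eastern newts per acre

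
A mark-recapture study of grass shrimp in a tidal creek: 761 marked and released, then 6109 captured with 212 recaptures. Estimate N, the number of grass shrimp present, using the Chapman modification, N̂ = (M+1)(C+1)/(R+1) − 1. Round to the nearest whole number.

N̂ = (761+1)(6109+1)/(212+1) − 1 = 762·6110/213 − 1
= 4655820/213 − 1 ≈ 21858.3 − 1 ≈ 21857.3 → 21857

N ≈ 21,857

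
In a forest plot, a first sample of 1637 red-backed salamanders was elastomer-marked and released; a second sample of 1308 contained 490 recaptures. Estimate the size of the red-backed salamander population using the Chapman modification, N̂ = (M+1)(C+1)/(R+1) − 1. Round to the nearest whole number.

N ≈ 4366

N̂ = (1637+1)(1308+1)/(490+1) − 1 = 1638·1309/491 − 1
= 2144142/491 − 1 ≈ 4366.9 − 1 ≈ 4365.9 → 4366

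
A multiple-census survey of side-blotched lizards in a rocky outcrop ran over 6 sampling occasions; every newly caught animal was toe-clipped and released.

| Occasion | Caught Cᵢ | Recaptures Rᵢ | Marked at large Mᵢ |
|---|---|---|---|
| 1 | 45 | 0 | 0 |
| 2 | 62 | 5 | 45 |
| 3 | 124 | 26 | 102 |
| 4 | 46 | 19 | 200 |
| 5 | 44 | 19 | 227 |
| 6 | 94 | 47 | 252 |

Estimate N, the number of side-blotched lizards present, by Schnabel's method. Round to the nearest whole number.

N ≈ 503

Σ MᵢCᵢ = 0·45 + 45·62 + 102·124 + 200·46 + 227·44 + 252·94 = 0 + 2790 + 12648 + 9200 + 9988 + 23688 = 58314
Σ Rᵢ = 0 + 5 + 26 + 19 + 19 + 47 = 116
N̂ = 58314 / 116 ≈ 502.7 → 503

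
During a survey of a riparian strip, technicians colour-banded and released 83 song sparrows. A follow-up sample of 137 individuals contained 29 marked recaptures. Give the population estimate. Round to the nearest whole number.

N ≈ 392

The marked fraction in the recapture sample should equal the marked fraction in the population: 29/137 = 83/N.
N = (83 × 137) / 29 = 11371 / 29 ≈ 392.1 → 392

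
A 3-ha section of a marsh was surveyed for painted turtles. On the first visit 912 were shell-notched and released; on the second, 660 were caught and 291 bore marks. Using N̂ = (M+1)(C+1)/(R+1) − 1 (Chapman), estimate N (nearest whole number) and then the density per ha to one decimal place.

N̂ = 913·661/292 − 1 = 603493/292 − 1 ≈ 2065.8 → 2066
Density = N̂ / area = 2066 / 3 ≈ 688.67 → 688.7 per ha

density ≈ 688.7 painted turtles per ha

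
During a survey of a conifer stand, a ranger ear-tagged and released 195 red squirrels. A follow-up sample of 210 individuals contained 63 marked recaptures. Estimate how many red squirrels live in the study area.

N = 650

If marked individuals mix randomly, R/C ≈ M/N, giving N ≈ M·C/R.
N = (195 × 210) / 63 = 40950 / 63 = 650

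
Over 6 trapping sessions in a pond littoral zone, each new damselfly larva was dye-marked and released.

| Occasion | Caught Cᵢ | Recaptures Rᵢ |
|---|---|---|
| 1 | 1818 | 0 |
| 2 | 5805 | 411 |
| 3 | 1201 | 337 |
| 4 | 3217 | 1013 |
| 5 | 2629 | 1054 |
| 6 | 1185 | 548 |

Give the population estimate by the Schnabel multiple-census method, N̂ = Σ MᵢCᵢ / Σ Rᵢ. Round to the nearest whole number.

N ≈ 25,653

Marked at large before each occasion: Mᵢ = Σⱼ<ᵢ (Cⱼ − Rⱼ) → M1=0, M2=1818, M3=7212, M4=8076, M5=10280, M6=11855
Σ MᵢCᵢ = 0·1818 + 1818·5805 + 7212·1201 + 8076·3217 + 10280·2629 + 11855·1185 = 0 + 10553490 + 8661612 + 25980492 + 27026120 + 14048175 = 86269889
Σ Rᵢ = 0 + 411 + 337 + 1013 + 1054 + 548 = 3363
N̂ = 86269889 / 3363 ≈ 25652.7 → 25653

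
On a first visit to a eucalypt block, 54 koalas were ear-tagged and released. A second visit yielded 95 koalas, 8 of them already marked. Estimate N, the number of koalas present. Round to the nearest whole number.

If marked individuals mix randomly, R/C ≈ M/N, giving N ≈ M·C/R.
N = (54 × 95) / 8 = 5130 / 8 ≈ 641.2 → 641

N ≈ 641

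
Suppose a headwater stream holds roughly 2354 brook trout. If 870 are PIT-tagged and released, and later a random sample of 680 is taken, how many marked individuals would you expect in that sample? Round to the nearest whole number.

Expected recaptures E[R] = M·C / N.
E[R] = 870 × 680 / 2354 = 591600 / 2354 ≈ 251.3 → 251

expected recaptures ≈ 251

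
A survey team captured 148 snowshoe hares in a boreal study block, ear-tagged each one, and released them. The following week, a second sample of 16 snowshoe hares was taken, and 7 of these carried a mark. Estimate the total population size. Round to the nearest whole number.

N ≈ 338

If marked individuals mix randomly, R/C ≈ M/N, giving N ≈ M·C/R.
N = (148 × 16) / 7 = 2368 / 7 ≈ 338.3 → 338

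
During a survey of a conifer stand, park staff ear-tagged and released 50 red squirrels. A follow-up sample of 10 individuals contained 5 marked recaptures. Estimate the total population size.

N = 100

N = (50 × 10) / 5 = 500 / 5 = 100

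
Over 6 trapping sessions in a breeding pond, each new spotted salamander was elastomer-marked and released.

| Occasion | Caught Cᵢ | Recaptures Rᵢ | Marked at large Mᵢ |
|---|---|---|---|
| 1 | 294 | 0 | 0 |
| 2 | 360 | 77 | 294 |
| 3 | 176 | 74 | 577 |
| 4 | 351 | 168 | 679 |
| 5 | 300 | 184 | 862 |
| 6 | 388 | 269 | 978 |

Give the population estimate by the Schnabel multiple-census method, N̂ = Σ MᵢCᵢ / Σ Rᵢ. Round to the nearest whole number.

Σ MᵢCᵢ = 0·294 + 294·360 + 577·176 + 679·351 + 862·300 + 978·388 = 0 + 105840 + 101552 + 238329 + 258600 + 379464 = 1083785
Σ Rᵢ = 0 + 77 + 74 + 168 + 184 + 269 = 772
N̂ = 1083785 / 772 ≈ 1403.9 → 1404

N ≈ 1404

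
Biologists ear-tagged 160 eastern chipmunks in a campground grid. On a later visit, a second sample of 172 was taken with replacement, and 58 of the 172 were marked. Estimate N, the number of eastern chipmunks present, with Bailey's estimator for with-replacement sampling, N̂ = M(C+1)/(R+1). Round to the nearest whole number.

N̂ = 160·(172+1)/(58+1) = 160·173/59 = 27680/59 ≈ 469.2 → 469

N ≈ 469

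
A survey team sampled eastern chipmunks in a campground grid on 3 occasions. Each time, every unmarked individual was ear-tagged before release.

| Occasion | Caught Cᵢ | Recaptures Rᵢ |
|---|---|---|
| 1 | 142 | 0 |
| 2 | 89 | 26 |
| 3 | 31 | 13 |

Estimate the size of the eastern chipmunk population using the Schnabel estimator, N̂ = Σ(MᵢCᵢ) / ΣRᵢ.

Marked at large before each occasion: Mᵢ = Σⱼ<ᵢ (Cⱼ − Rⱼ) → M1=0, M2=142, M3=205
Σ MᵢCᵢ = 0·142 + 142·89 + 205·31 = 0 + 12638 + 6355 = 18993
Σ Rᵢ = 0 + 26 + 13 = 39
N̂ = 18993 / 39 = 487

N = 487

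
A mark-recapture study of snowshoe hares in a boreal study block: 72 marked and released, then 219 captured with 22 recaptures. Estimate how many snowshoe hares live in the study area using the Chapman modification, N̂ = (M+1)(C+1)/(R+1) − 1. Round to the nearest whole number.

N̂ = (72+1)(219+1)/(22+1) − 1 = 73·220/23 − 1
= 16060/23 − 1 ≈ 698.3 − 1 ≈ 697.3 → 697

N ≈ 697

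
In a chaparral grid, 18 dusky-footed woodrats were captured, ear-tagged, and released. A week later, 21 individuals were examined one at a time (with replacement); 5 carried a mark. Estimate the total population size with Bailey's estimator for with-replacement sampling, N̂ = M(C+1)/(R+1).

N̂ = 18·(21+1)/(5+1) = 18·22/6 = 396/6 = 66

N = 66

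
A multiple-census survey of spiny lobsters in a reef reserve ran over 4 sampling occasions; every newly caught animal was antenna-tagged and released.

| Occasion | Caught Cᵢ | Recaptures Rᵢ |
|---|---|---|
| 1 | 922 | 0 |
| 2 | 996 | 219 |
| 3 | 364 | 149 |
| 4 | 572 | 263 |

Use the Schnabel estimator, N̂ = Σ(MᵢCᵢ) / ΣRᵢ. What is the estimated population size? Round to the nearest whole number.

Marked at large before each occasion: Mᵢ = Σⱼ<ᵢ (Cⱼ − Rⱼ) → M1=0, M2=922, M3=1699, M4=1914
Σ MᵢCᵢ = 0·922 + 922·996 + 1699·364 + 1914·572 = 0 + 918312 + 618436 + 1094808 = 2631556
Σ Rᵢ = 0 + 219 + 149 + 263 = 631
N̂ = 2631556 / 631 ≈ 4170.45 → 4170

N ≈ 4170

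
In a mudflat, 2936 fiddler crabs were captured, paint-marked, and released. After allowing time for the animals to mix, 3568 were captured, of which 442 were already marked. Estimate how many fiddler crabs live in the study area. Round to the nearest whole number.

N = (2936 × 3568) / 442 = 10475648 / 442 ≈ 23700.6 → 23701

N ≈ 23,701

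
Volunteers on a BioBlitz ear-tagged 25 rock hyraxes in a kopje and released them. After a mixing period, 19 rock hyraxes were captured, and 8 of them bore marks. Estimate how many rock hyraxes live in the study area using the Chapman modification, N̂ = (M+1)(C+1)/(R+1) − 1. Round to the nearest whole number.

N ≈ 57

N̂ = (25+1)(19+1)/(8+1) − 1 = 26·20/9 − 1
= 520/9 − 1 ≈ 57.8 − 1 ≈ 56.8 → 57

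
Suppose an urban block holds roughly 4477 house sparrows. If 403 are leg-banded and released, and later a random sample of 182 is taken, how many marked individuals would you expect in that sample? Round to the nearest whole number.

The marked fraction of the population is 403/4477, so in a sample of 182 expect C·(M/N) marked.
E[R] = 403 × 182 / 4477 = 73346 / 4477 ≈ 16.4 → 16

expected recaptures ≈ 16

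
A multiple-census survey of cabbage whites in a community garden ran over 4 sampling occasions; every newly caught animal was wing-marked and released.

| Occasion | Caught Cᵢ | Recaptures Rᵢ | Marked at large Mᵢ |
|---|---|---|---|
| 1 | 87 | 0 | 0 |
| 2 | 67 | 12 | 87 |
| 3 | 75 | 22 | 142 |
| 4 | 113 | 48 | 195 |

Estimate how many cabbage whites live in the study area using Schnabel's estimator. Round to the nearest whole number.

N ≈ 470

Σ MᵢCᵢ = 0·87 + 87·67 + 142·75 + 195·113 = 0 + 5829 + 10650 + 22035 = 38514
Σ Rᵢ = 0 + 12 + 22 + 48 = 82
N̂ = 38514 / 82 ≈ 469.7 → 470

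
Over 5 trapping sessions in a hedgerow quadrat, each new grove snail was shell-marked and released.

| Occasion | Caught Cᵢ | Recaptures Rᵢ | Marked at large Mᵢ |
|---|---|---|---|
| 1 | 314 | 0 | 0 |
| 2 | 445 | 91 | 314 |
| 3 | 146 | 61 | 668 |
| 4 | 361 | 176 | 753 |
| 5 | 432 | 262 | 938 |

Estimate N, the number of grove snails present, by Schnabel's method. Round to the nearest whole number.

Σ MᵢCᵢ = 0·314 + 314·445 + 668·146 + 753·361 + 938·432 = 0 + 139730 + 97528 + 271833 + 405216 = 914307
Σ Rᵢ = 0 + 91 + 61 + 176 + 262 = 590
N̂ = 914307 / 590 ≈ 1549.7 → 1550

N ≈ 1550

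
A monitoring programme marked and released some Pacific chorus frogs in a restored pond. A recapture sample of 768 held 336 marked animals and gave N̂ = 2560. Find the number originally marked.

From N = M·C/R: M = N·R / C = 2560·336 / 768 = 860160 / 768 = 1120.

M = 1120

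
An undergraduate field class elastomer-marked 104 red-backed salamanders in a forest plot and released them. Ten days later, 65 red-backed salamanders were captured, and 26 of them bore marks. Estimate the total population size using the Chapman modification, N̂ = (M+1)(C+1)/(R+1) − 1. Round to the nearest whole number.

N ≈ 256

N̂ = (104+1)(65+1)/(26+1) − 1 = 105·66/27 − 1
= 6930/27 − 1 ≈ 256.7 − 1 ≈ 255.7 → 256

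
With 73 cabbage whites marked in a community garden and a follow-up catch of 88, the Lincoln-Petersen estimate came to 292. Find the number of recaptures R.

From N = M·C/R: R = M·C / N = 73·88 / 292 = 6424 / 292 = 22.

R = 22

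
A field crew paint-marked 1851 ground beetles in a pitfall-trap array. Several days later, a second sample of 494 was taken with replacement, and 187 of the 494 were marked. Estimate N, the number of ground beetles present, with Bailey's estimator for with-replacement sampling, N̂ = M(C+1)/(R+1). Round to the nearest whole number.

N̂ = 1851·(494+1)/(187+1) = 1851·495/188 = 916245/188 ≈ 4873.6 → 4874

N ≈ 4874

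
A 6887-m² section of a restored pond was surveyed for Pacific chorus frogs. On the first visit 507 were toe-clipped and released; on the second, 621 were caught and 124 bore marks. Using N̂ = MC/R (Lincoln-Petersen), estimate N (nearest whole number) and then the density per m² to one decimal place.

N̂ = 507·621/124 = 314847/124 ≈ 2539.1 → 2539
Density = N̂ / area = 2539 / 6887 ≈ 0.37 → 0.4 per m²

density ≈ 0.4 Pacific chorus frogs per m²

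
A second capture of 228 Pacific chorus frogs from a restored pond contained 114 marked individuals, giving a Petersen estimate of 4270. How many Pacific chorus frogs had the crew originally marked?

M = 2135

From N = M·C/R: M = N·R / C = 4270·114 / 228 = 486780 / 228 = 2135.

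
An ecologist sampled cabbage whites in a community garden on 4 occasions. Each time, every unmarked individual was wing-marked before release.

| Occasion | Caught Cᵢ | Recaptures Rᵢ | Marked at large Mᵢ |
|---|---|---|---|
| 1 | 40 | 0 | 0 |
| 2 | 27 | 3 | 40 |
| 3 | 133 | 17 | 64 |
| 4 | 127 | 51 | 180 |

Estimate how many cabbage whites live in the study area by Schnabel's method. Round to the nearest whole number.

N ≈ 457

Σ MᵢCᵢ = 0·40 + 40·27 + 64·133 + 180·127 = 0 + 1080 + 8512 + 22860 = 32452
Σ Rᵢ = 0 + 3 + 17 + 51 = 71
N̂ = 32452 / 71 ≈ 457.1 → 457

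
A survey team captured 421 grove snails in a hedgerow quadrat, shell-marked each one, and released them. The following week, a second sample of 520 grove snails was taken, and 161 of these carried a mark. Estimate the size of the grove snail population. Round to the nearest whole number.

N ≈ 1360

N = (421 × 520) / 161 = 218920 / 161 ≈ 1359.8 → 1360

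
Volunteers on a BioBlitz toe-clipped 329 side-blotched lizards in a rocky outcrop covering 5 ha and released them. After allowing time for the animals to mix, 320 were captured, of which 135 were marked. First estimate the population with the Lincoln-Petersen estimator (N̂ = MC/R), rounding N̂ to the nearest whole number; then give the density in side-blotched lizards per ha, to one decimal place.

density ≈ 156.0 side-blotched lizards per ha

N̂ = 329·320/135 = 105280/135 ≈ 779.9 → 780
Density = N̂ / area = 780 / 5 = 156.0 per ha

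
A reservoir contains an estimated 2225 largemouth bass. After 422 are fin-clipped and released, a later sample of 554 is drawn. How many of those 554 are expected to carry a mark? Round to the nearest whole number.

The marked fraction of the population is 422/2225, so in a sample of 554 expect C·(M/N) marked.
E[R] = 422 × 554 / 2225 = 233788 / 2225 ≈ 105.1 → 105

expected recaptures ≈ 105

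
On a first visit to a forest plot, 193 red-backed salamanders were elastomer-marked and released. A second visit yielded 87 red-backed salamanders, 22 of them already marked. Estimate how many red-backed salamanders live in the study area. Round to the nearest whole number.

N = (193 × 87) / 22 = 16791 / 22 ≈ 763.2 → 763

N ≈ 763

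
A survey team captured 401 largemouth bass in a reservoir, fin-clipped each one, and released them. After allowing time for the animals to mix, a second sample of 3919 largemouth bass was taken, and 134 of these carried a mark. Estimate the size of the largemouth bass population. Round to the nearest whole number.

If marked individuals mix randomly, R/C ≈ M/N, giving N ≈ M·C/R.
N = (401 × 3919) / 134 = 1571519 / 134 ≈ 11727.8 → 11728

N ≈ 11,728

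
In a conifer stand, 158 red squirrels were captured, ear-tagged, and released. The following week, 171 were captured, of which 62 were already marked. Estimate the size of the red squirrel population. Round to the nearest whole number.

N ≈ 436

Lincoln-Petersen assumes M/N = R/C, so N = M·C / R.
N = (158 × 171) / 62 = 27018 / 62 ≈ 435.8 → 436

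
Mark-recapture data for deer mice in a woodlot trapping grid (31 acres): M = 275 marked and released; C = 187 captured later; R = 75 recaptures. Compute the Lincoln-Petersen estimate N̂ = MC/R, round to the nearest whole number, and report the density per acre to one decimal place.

N̂ = 275·187/75 = 51425/75 ≈ 685.7 → 686
Density = N̂ / area = 686 / 31 ≈ 22.13 → 22.1 per acre

density ≈ 22.1 deer mice per acre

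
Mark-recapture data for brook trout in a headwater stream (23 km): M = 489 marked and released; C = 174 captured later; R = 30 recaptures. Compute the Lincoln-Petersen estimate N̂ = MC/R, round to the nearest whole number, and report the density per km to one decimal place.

density ≈ 123.3 brook trout per km

N̂ = 489·174/30 = 85086/30 ≈ 2836.2 → 2836
Density = N̂ / area = 2836 / 23 ≈ 123.30 → 123.3 per km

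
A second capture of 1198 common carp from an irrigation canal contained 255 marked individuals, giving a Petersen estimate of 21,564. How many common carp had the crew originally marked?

From N = M·C/R: M = N·R / C = 21564·255 / 1198 = 5498820 / 1198 = 4590.

M = 4590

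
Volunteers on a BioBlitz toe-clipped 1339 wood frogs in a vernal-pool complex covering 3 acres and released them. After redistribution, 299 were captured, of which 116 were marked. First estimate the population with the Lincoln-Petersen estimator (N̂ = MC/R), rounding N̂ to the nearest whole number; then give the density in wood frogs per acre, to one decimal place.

N̂ = 1339·299/116 = 400361/116 ≈ 3451.4 → 3451
Density = N̂ / area = 3451 / 3 ≈ 1150.33 → 1150.3 per acre

density ≈ 1150.3 wood frogs per acre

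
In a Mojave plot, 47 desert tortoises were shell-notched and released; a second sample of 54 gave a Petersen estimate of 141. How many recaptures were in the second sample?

R = 18

From N = M·C/R: R = M·C / N = 47·54 / 141 = 2538 / 141 = 18.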